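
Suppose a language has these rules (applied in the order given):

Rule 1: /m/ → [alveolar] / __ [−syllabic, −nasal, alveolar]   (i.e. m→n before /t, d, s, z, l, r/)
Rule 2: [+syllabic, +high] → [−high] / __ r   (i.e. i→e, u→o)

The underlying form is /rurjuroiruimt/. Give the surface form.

Rule 1 (nasal place assimilation): /m/ precedes the alveolar consonant /t/, so it assimilates in place to [n]. /rurjuroiruimt/ → rurjuroiruint.
Rule 2 (pre-rhotic lowering): /u/ is a high vowel immediately before /r/, so it lowers to [o]. /u/ is a high vowel immediately before /r/, so it lowers to [o]. /i/ is a high vowel immediately before /r/, so it lowers to [e]. /rurjuroiruint/ → rorjoroeruint.

rorjoroeruint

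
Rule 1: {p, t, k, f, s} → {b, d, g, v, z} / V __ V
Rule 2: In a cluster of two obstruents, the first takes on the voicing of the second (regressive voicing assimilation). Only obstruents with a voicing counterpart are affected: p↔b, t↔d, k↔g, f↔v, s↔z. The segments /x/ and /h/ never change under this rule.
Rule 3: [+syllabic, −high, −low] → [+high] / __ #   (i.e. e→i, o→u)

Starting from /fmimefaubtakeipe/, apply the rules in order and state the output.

Rule 1 (intervocalic voicing): /f/ is a voiceless obstruent between vowels /e/ and /a/, so it voices to [v]. /k/ is a voiceless obstruent between vowels /a/ and /e/, so it voices to [g]. /p/ is a voiceless obstruent between vowels /i/ and /e/, so it voices to [b]. /fmimefaubtakeipe/ → fmimevaubtageibe.
Rule 2 (regressive voicing assimilation): /b/ precedes the voiceless obstruent /t/, so it devoices to [p] by assimilation. /fmimevaubtageibe/ → fmimevauptageibe.
Rule 3 (final vowel raising): /e/ is a mid vowel in word-final position, so it raises to [i]. /fmimevauptageibe/ → fmimevauptageibi.

fmimevauptageibi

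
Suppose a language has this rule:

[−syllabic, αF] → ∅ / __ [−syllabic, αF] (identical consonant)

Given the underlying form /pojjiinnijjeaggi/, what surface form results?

/jj/ is a geminate; the first /j/ deletes.
/nn/ is a geminate; the first /n/ deletes.
/jj/ is a geminate; the first /j/ deletes.
/gg/ is a geminate; the first /g/ deletes.
The other instances of /p/, /j/, /n/, /g/ do not occur in the required environment and remain unchanged.
Surface form: [pojiinijeagi].

pojiinijeagi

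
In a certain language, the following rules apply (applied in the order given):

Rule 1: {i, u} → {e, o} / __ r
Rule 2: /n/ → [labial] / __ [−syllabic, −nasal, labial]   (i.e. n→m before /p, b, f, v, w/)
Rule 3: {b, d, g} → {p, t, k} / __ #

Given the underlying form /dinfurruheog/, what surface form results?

dimforruheok

Rule 1 (pre-rhotic lowering): /u/ is a high vowel immediately before /r/, so it lowers to [o]. /dinfurruheog/ → dinforruheog.
Rule 2 (nasal place assimilation): /n/ precedes the labial consonant /f/, so it assimilates in place to [m]. /dinforruheog/ → dimforruheog.
Rule 3 (final devoicing): /g/ is a voiced stop in word-final position, so it devoices to [k]. /dimforruheog/ → dimforruheok.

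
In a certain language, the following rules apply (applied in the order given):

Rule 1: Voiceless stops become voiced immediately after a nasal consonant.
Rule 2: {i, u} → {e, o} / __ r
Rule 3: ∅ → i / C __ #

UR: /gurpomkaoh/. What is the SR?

Rule 1 (post-nasal voicing): /k/ is a voiceless stop immediately after the nasal /m/, so it voices to [g]. /gurpomkaoh/ → gurpomgaoh.
Rule 2 (pre-rhotic lowering): /u/ is a high vowel immediately before /r/, so it lowers to [o]. /gurpomgaoh/ → gorpomgaoh.
Rule 3 (final i-epenthesis): the form ends in the consonant /h/, so [i] is inserted word-finally. /gorpomgaoh/ → gorpomgaohi.

gorpomgaohi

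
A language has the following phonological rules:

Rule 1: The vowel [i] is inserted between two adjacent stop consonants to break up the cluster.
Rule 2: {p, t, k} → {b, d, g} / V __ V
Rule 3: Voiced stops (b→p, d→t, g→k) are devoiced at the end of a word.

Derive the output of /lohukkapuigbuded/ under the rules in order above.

Rule 1 (stop-cluster i-epenthesis): /k/ and /k/ form a stop–stop cluster, so [i] is inserted between them. /g/ and /b/ form a stop–stop cluster, so [i] is inserted between them. /lohukkapuigbuded/ → lohukikapuigibuded.
Rule 2 (intervocalic voicing): /k/ is a voiceless stop between vowels /u/ and /i/, so it voices to [g]. /k/ is a voiceless stop between vowels /i/ and /a/, so it voices to [g]. /p/ is a voiceless stop between vowels /a/ and /u/, so it voices to [b]. /lohukikapuigibuded/ → lohugigabuigibuded.
Rule 3 (final devoicing): /d/ is a voiced stop in word-final position, so it devoices to [t]. /lohugigabuigibuded/ → lohugigabuigibudet.

lohugigabuigibudet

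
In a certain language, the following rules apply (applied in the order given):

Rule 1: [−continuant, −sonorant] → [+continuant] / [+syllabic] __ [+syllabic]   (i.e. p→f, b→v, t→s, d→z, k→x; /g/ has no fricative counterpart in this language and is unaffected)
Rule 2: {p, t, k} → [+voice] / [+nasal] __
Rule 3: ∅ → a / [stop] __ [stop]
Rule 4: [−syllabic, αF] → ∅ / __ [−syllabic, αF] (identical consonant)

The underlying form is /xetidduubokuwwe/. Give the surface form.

xesidaduuvoxuwe

Rule 1 (intervocalic spirantization): /t/ is a stop between vowels /e/ and /i/, so it spirantizes to the fricative [s]. /b/ is a stop between vowels /u/ and /o/, so it spirantizes to the fricative [v]. /k/ is a stop between vowels /o/ and /u/, so it spirantizes to the fricative [x]. /xetidduubokuwwe/ → xesidduuvoxuwwe.
Rule 2 (post-nasal voicing): no segment meets the environment; /xesidduuvoxuwwe/ is unchanged.
Rule 3 (stop-cluster a-epenthesis): /d/ and /d/ form a stop–stop cluster, so [a] is inserted between them. /xesidduuvoxuwwe/ → xesidaduuvoxuwwe.
Rule 4 (degemination): /ww/ is a geminate; the first /w/ deletes. /xesidaduuvoxuwwe/ → xesidaduuvoxuwe.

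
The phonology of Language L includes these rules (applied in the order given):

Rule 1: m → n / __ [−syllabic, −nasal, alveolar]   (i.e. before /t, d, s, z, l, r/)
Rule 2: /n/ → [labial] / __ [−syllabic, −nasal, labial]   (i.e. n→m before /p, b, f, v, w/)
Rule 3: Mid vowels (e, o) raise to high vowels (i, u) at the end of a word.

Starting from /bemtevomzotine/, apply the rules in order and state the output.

Rule 1 (nasal place assimilation): /m/ precedes the alveolar consonant /t/, so it assimilates in place to [n]. /m/ precedes the alveolar consonant /z/, so it assimilates in place to [n]. /bemtevomzotine/ → bentevonzotine.
Rule 2 (nasal place assimilation): no segment meets the environment; /bentevonzotine/ is unchanged.
Rule 3 (final vowel raising): /e/ is a mid vowel in word-final position, so it raises to [i]. /bentevonzotine/ → bentevonzotini.

bentevonzotini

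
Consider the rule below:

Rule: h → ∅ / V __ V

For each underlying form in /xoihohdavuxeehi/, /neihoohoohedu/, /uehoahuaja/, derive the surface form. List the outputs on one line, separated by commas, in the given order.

xoiohdavuxeei, neiooooedu, ueoauaja

/xoihohdavuxeehi/: /h/ occurs between vowels /i/ and /o/, so it deletes. /h/ occurs between vowels /e/ and /i/, so it deletes. → [xoiohdavuxeei].
/neihoohoohedu/: /h/ occurs between vowels /i/ and /o/, so it deletes. /h/ occurs between vowels /o/ and /o/, so it deletes. /h/ occurs between vowels /o/ and /e/, so it deletes. → [neiooooedu].
/uehoahuaja/: /h/ occurs between vowels /e/ and /o/, so it deletes. /h/ occurs between vowels /a/ and /u/, so it deletes. → [ueoauaja].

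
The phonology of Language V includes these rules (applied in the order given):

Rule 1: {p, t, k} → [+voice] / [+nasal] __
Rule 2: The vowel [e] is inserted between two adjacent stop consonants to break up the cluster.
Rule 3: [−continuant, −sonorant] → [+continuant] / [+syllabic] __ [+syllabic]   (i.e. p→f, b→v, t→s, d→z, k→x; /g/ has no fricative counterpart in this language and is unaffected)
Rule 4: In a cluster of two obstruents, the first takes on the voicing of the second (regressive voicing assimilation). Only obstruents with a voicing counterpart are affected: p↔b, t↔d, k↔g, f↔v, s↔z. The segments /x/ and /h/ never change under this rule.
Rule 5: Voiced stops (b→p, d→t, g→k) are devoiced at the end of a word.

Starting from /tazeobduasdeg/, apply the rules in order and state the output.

tazeovezuazdek

Rule 1 (post-nasal voicing): no segment meets the environment; /tazeobduasdeg/ is unchanged.
Rule 2 (stop-cluster e-epenthesis): /b/ and /d/ form a stop–stop cluster, so [e] is inserted between them. /tazeobduasdeg/ → tazeobeduasdeg.
Rule 3 (intervocalic spirantization): /b/ is a stop between vowels /o/ and /e/, so it spirantizes to the fricative [v]. /d/ is a stop between vowels /e/ and /u/, so it spirantizes to the fricative [z]. /tazeobeduasdeg/ → tazeovezuasdeg.
Rule 4 (regressive voicing assimilation): /s/ precedes the voiced obstruent /d/, so it voices to [z] by assimilation. /tazeovezuasdeg/ → tazeovezuazdeg.
Rule 5 (final devoicing): /g/ is a voiced stop in word-final position, so it devoices to [k]. /tazeovezuazdeg/ → tazeovezuazdek.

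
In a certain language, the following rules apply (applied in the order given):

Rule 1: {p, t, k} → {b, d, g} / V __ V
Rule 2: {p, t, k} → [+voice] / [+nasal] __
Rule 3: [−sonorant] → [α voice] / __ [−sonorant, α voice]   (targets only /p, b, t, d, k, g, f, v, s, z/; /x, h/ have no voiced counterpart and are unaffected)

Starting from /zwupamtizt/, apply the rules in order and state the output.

Rule 1 (intervocalic voicing): /p/ is a voiceless stop between vowels /u/ and /a/, so it voices to [b]. /zwupamtizt/ → zwubamtizt.
Rule 2 (post-nasal voicing): /t/ is a voiceless stop immediately after the nasal /m/, so it voices to [d]. /zwubamtizt/ → zwubamdizt.
Rule 3 (regressive voicing assimilation): /z/ precedes the voiceless obstruent /t/, so it devoices to [s] by assimilation. /zwubamdizt/ → zwubamdist.

zwubamdist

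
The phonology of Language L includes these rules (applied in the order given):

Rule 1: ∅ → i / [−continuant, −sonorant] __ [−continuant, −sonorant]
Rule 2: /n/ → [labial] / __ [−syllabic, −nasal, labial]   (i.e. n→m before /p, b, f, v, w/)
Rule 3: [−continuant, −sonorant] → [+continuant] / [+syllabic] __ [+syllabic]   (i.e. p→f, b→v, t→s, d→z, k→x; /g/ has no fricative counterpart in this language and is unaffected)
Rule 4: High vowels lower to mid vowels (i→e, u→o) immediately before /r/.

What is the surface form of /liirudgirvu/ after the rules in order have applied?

lieruzigervu

Rule 1 (stop-cluster i-epenthesis): /d/ and /g/ form a stop–stop cluster, so [i] is inserted between them. /liirudgirvu/ → liirudigirvu.
Rule 2 (nasal place assimilation): no segment meets the environment; /liirudigirvu/ is unchanged.
Rule 3 (intervocalic spirantization): /d/ is a stop between vowels /u/ and /i/, so it spirantizes to the fricative [z]. /liirudigirvu/ → liiruzigirvu.
Rule 4 (pre-rhotic lowering): /i/ is a high vowel immediately before /r/, so it lowers to [e]. /i/ is a high vowel immediately before /r/, so it lowers to [e]. /liiruzigirvu/ → lieruzigervu.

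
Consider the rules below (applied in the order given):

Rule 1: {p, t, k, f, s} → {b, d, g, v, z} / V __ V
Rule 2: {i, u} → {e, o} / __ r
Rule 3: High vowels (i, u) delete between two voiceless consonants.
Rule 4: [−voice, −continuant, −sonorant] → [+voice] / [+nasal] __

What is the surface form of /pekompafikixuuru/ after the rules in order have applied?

pegombavigixuoru

Rule 1 (intervocalic voicing): /k/ is a voiceless obstruent between vowels /e/ and /o/, so it voices to [g]. /f/ is a voiceless obstruent between vowels /a/ and /i/, so it voices to [v]. /k/ is a voiceless obstruent between vowels /i/ and /i/, so it voices to [g]. /pekompafikixuuru/ → pegompavigixuuru.
Rule 2 (pre-rhotic lowering): /u/ is a high vowel immediately before /r/, so it lowers to [o]. /pegompavigixuuru/ → pegompavigixuoru.
Rule 3 (high vowel syncope): no segment meets the environment; /pegompavigixuoru/ is unchanged.
Rule 4 (post-nasal voicing): /p/ is a voiceless stop immediately after the nasal /m/, so it voices to [b]. /pegompavigixuoru/ → pegombavigixuoru.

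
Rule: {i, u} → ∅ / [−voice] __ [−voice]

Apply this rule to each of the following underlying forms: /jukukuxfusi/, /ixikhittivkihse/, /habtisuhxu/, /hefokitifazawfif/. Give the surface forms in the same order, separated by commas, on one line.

/jukukuxfusi/: /u/ is a high vowel flanked by voiceless consonants /k/ and /k/, so it deletes. /u/ is a high vowel flanked by voiceless consonants /k/ and /x/, so it deletes. /u/ is a high vowel flanked by voiceless consonants /f/ and /s/, so it deletes. → [jukkxfsi].
/ixikhittivkihse/: /i/ is a high vowel flanked by voiceless consonants /x/ and /k/, so it deletes. /i/ is a high vowel flanked by voiceless consonants /h/ and /t/, so it deletes. /i/ is a high vowel flanked by voiceless consonants /k/ and /h/, so it deletes. → [ixkhttivkhse].
/habtisuhxu/: /i/ is a high vowel flanked by voiceless consonants /t/ and /s/, so it deletes. /u/ is a high vowel flanked by voiceless consonants /s/ and /h/, so it deletes. → [habtshxu].
/hefokitifazawfif/: /i/ is a high vowel flanked by voiceless consonants /k/ and /t/, so it deletes. /i/ is a high vowel flanked by voiceless consonants /t/ and /f/, so it deletes. /i/ is a high vowel flanked by voiceless consonants /f/ and /f/, so it deletes. → [hefoktfazawff].

jukkxfsi, ixkhttivkhse, habtshxu, hefoktfazawff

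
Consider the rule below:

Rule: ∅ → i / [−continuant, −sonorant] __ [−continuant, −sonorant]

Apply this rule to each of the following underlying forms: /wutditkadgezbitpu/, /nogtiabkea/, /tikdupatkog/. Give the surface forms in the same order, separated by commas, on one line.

/wutditkadgezbitpu/: /t/ and /d/ form a stop–stop cluster, so [i] is inserted between them. /t/ and /k/ form a stop–stop cluster, so [i] is inserted between them. /d/ and /g/ form a stop–stop cluster, so [i] is inserted between them. /t/ and /p/ form a stop–stop cluster, so [i] is inserted between them. → [wutiditikadigezbitipu].
/nogtiabkea/: /g/ and /t/ form a stop–stop cluster, so [i] is inserted between them. /b/ and /k/ form a stop–stop cluster, so [i] is inserted between them. → [nogitiabikea].
/tikdupatkog/: /k/ and /d/ form a stop–stop cluster, so [i] is inserted between them. /t/ and /k/ form a stop–stop cluster, so [i] is inserted between them. → [tikidupatikog].

wutiditikadigezbitipu, nogitiabikea, tikidupatikog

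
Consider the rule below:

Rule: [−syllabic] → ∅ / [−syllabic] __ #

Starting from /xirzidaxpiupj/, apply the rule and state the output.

xirzidaxpiup

/j/ is the second consonant of a word-final cluster /pj/, so it deletes.
The other instances of /x/, /r/, /z/, /d/, /p/ do not occur in the required environment and remain unchanged.
Surface form: [xirzidaxpiup].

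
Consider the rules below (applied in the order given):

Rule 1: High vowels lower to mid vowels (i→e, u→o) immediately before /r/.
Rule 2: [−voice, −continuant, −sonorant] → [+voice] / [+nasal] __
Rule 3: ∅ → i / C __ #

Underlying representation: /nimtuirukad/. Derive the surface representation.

Rule 1 (pre-rhotic lowering): /i/ is a high vowel immediately before /r/, so it lowers to [e]. /nimtuirukad/ → nimtuerukad.
Rule 2 (post-nasal voicing): /t/ is a voiceless stop immediately after the nasal /m/, so it voices to [d]. /nimtuerukad/ → nimduerukad.
Rule 3 (final i-epenthesis): the form ends in the consonant /d/, so [i] is inserted word-finally. /nimduerukad/ → nimduerukadi.

nimduerukadi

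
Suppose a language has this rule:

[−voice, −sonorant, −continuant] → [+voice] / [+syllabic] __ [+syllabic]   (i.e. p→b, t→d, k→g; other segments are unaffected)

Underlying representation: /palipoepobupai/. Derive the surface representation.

paliboebobubai

Scanning /palipoepobupai/: /p/ at position 1 is not in the conditioning environment; /p/ is a voiceless stop between vowels /i/ and /o/, so it voices to [b]; /p/ is a voiceless stop between vowels /e/ and /o/, so it voices to [b]; /p/ is a voiceless stop between vowels /u/ and /a/, so it voices to [b].
Result: [paliboebobubai].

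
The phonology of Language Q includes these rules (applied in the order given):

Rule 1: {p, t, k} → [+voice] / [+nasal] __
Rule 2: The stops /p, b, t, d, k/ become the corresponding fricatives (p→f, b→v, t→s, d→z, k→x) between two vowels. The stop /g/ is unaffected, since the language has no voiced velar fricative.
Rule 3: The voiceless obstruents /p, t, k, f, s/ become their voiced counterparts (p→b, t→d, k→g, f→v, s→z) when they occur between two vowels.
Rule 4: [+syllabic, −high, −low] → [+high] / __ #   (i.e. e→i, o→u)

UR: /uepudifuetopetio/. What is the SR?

uevuzivuezoveziu

Rule 1 (post-nasal voicing): no segment meets the environment; /uepudifuetopetio/ is unchanged.
Rule 2 (intervocalic spirantization): /p/ is a stop between vowels /e/ and /u/, so it spirantizes to the fricative [f]. /d/ is a stop between vowels /u/ and /i/, so it spirantizes to the fricative [z]. /t/ is a stop between vowels /e/ and /o/, so it spirantizes to the fricative [s]. /p/ is a stop between vowels /o/ and /e/, so it spirantizes to the fricative [f]. /t/ is a stop between vowels /e/ and /i/, so it spirantizes to the fricative [s]. /uepudifuetopetio/ → uefuzifuesofesio.
Rule 3 (intervocalic voicing): /f/ is a voiceless obstruent between vowels /e/ and /u/, so it voices to [v]. /f/ is a voiceless obstruent between vowels /i/ and /u/, so it voices to [v]. /s/ is a voiceless obstruent between vowels /e/ and /o/, so it voices to [z]. /f/ is a voiceless obstruent between vowels /o/ and /e/, so it voices to [v]. /s/ is a voiceless obstruent between vowels /e/ and /i/, so it voices to [z]. /uefuzifuesofesio/ → uevuzivuezovezio.
Rule 4 (final vowel raising): /o/ is a mid vowel in word-final position, so it raises to [u]. /uevuzivuezovezio/ → uevuzivuezoveziu.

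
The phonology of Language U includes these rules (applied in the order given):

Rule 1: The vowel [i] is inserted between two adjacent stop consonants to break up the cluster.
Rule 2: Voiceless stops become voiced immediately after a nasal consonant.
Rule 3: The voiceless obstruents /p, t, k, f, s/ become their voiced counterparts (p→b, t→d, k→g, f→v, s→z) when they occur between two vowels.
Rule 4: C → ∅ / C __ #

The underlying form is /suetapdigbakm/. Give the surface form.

suedabidigibak

Rule 1 (stop-cluster i-epenthesis): /p/ and /d/ form a stop–stop cluster, so [i] is inserted between them. /g/ and /b/ form a stop–stop cluster, so [i] is inserted between them. /suetapdigbakm/ → suetapidigibakm.
Rule 2 (post-nasal voicing): no segment meets the environment; /suetapidigibakm/ is unchanged.
Rule 3 (intervocalic voicing): /t/ is a voiceless obstruent between vowels /e/ and /a/, so it voices to [d]. /p/ is a voiceless obstruent between vowels /a/ and /i/, so it voices to [b]. /suetapidigibakm/ → suedabidigibakm.
Rule 4 (final cluster simplification): /m/ is the second consonant of a word-final cluster /km/, so it deletes. /suedabidigibakm/ → suedabidigibak.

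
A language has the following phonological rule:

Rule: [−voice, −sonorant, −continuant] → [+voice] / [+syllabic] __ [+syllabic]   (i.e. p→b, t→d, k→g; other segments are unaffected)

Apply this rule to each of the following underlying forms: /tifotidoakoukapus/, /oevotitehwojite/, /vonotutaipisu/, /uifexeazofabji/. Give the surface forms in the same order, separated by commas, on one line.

/tifotidoakoukapus/: /t/ is a voiceless stop between vowels /o/ and /i/, so it voices to [d]. /k/ is a voiceless stop between vowels /a/ and /o/, so it voices to [g]. /k/ is a voiceless stop between vowels /u/ and /a/, so it voices to [g]. /p/ is a voiceless stop between vowels /a/ and /u/, so it voices to [b]. → [tifodidoagougabus].
/oevotitehwojite/: /t/ is a voiceless stop between vowels /o/ and /i/, so it voices to [d]. /t/ is a voiceless stop between vowels /i/ and /e/, so it voices to [d]. /t/ is a voiceless stop between vowels /i/ and /e/, so it voices to [d]. → [oevodidehwojide].
/vonotutaipisu/: /t/ is a voiceless stop between vowels /o/ and /u/, so it voices to [d]. /t/ is a voiceless stop between vowels /u/ and /a/, so it voices to [d]. /p/ is a voiceless stop between vowels /i/ and /i/, so it voices to [b]. → [vonodudaibisu].
/uifexeazofabji/: the rule's environment is not met; surfaces unchanged as [uifexeazofabji].

tifodidoagougabus, oevodidehwojide, vonodudaibisu, uifexeazofabji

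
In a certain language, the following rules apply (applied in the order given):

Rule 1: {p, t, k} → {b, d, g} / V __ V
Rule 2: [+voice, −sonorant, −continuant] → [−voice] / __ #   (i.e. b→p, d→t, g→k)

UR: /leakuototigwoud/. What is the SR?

Rule 1 (intervocalic voicing): /k/ is a voiceless stop between vowels /a/ and /u/, so it voices to [g]. /t/ is a voiceless stop between vowels /o/ and /o/, so it voices to [d]. /t/ is a voiceless stop between vowels /o/ and /i/, so it voices to [d]. /leakuototigwoud/ → leaguododigwoud.
Rule 2 (final devoicing): /d/ is a voiced stop in word-final position, so it devoices to [t]. /leaguododigwoud/ → leaguododigwout.

leaguododigwout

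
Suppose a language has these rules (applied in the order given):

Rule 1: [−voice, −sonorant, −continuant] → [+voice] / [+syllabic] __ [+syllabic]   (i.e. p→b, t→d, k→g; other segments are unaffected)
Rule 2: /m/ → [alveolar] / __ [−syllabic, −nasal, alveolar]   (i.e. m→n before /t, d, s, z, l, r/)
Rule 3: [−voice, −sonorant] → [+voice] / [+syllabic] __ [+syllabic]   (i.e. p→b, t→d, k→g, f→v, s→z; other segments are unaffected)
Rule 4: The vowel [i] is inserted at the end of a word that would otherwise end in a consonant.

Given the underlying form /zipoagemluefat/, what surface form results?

Rule 1 (intervocalic voicing): /p/ is a voiceless stop between vowels /i/ and /o/, so it voices to [b]. /zipoagemluefat/ → ziboagemluefat.
Rule 2 (nasal place assimilation): /m/ precedes the alveolar consonant /l/, so it assimilates in place to [n]. /ziboagemluefat/ → ziboagenluefat.
Rule 3 (intervocalic voicing): /f/ is a voiceless obstruent between vowels /e/ and /a/, so it voices to [v]. /ziboagenluefat/ → ziboagenluevat.
Rule 4 (final i-epenthesis): the form ends in the consonant /t/, so [i] is inserted word-finally. /ziboagenluevat/ → ziboagenluevati.

ziboagenluevati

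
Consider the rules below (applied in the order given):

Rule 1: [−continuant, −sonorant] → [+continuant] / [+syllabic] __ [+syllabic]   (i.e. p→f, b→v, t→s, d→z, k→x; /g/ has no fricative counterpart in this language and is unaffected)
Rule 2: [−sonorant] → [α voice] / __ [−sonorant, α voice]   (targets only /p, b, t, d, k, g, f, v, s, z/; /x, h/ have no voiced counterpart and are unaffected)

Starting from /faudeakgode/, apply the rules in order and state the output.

fauzeaggoze

Rule 1 (intervocalic spirantization): /d/ is a stop between vowels /u/ and /e/, so it spirantizes to the fricative [z]. /d/ is a stop between vowels /o/ and /e/, so it spirantizes to the fricative [z]. /faudeakgode/ → fauzeakgoze.
Rule 2 (regressive voicing assimilation): /k/ precedes the voiced obstruent /g/, so it voices to [g] by assimilation. /fauzeakgoze/ → fauzeaggoze.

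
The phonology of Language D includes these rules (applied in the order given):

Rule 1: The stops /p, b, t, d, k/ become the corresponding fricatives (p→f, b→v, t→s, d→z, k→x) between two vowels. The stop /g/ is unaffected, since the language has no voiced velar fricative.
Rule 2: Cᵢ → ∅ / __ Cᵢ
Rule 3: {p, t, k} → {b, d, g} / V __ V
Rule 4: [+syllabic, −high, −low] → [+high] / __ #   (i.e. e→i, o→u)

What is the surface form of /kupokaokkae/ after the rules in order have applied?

Rule 1 (intervocalic spirantization): /p/ is a stop between vowels /u/ and /o/, so it spirantizes to the fricative [f]. /k/ is a stop between vowels /o/ and /a/, so it spirantizes to the fricative [x]. /kupokaokkae/ → kufoxaokkae.
Rule 2 (degemination): /kk/ is a geminate; the first /k/ deletes. /kufoxaokkae/ → kufoxaokae.
Rule 3 (intervocalic voicing): /k/ is a voiceless stop between vowels /o/ and /a/, so it voices to [g]. /kufoxaokae/ → kufoxaogae.
Rule 4 (final vowel raising): /e/ is a mid vowel in word-final position, so it raises to [i]. /kufoxaogae/ → kufoxaogai.

kufoxaogai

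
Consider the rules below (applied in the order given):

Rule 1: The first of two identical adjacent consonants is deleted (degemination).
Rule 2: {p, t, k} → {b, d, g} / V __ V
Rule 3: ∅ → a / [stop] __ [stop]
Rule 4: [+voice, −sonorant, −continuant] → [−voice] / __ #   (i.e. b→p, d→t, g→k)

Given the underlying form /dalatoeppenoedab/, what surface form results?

daladoebenoedap

Rule 1 (degemination): /pp/ is a geminate; the first /p/ deletes. /dalatoeppenoedab/ → dalatoepenoedab.
Rule 2 (intervocalic voicing): /t/ is a voiceless stop between vowels /a/ and /o/, so it voices to [d]. /p/ is a voiceless stop between vowels /e/ and /e/, so it voices to [b]. /dalatoepenoedab/ → daladoebenoedab.
Rule 3 (stop-cluster a-epenthesis): no segment meets the environment; /daladoebenoedab/ is unchanged.
Rule 4 (final devoicing): /b/ is a voiced stop in word-final position, so it devoices to [p]. /daladoebenoedab/ → daladoebenoedap.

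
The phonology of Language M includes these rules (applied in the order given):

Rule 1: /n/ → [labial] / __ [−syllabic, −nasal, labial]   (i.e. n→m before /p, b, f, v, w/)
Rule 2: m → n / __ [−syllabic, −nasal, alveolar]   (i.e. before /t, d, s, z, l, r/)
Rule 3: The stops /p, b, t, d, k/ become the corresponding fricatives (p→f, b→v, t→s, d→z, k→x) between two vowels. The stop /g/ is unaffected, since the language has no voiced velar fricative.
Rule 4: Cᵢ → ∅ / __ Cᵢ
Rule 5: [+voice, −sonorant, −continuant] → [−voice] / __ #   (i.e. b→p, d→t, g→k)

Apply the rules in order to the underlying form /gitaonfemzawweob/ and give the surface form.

gisaomfenzaweop

Rule 1 (nasal place assimilation): /n/ precedes the labial consonant /f/, so it assimilates in place to [m]. /gitaonfemzawweob/ → gitaomfemzawweob.
Rule 2 (nasal place assimilation): /m/ precedes the alveolar consonant /z/, so it assimilates in place to [n]. /gitaomfemzawweob/ → gitaomfenzawweob.
Rule 3 (intervocalic spirantization): /t/ is a stop between vowels /i/ and /a/, so it spirantizes to the fricative [s]. /gitaomfenzawweob/ → gisaomfenzawweob.
Rule 4 (degemination): /ww/ is a geminate; the first /w/ deletes. /gisaomfenzawweob/ → gisaomfenzaweob.
Rule 5 (final devoicing): /b/ is a voiced stop in word-final position, so it devoices to [p]. /gisaomfenzaweob/ → gisaomfenzaweop.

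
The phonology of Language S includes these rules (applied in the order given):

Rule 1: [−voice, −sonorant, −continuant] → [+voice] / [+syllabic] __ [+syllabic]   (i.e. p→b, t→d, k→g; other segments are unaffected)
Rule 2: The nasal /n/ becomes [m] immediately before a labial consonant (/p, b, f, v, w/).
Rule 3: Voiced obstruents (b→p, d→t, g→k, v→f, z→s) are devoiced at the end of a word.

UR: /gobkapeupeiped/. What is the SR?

gobkabeubeibet

Rule 1 (intervocalic voicing): /p/ is a voiceless stop between vowels /a/ and /e/, so it voices to [b]. /p/ is a voiceless stop between vowels /u/ and /e/, so it voices to [b]. /p/ is a voiceless stop between vowels /i/ and /e/, so it voices to [b]. /gobkapeupeiped/ → gobkabeubeibed.
Rule 2 (nasal place assimilation): no segment meets the environment; /gobkabeubeibed/ is unchanged.
Rule 3 (final devoicing): /d/ is a voiced obstruent in word-final position, so it devoices to [t]. /gobkabeubeibed/ → gobkabeubeibet.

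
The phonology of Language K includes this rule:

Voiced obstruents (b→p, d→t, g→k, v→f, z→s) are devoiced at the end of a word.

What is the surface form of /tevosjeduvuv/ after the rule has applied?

tevosjeduvuf

Scanning /tevosjeduvuv/: /v/ at position 3 is not in the conditioning environment; /d/ at position 8 is not in the conditioning environment; /v/ at position 10 is not in the conditioning environment; /v/ is a voiced obstruent in word-final position, so it devoices to [f].
Result: [tevosjeduvuf].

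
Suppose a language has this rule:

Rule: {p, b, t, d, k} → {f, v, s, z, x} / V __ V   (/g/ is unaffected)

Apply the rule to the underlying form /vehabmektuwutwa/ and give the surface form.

No segment of /vehabmektuwutwa/ meets the structural description of the rule, so the form surfaces unchanged.

vehabmektuwutwa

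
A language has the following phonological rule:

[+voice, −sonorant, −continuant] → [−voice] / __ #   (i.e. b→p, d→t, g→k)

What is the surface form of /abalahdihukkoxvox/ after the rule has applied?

No segment of /abalahdihukkoxvox/ meets the structural description of the rule, so the form surfaces unchanged.

abalahdihukkoxvox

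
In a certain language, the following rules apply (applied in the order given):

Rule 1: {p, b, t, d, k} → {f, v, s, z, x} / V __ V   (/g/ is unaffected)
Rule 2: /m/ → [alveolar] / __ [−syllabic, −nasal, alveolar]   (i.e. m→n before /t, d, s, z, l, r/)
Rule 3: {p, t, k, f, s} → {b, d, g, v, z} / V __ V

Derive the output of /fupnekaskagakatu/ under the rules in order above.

fupnexaskagaxazu

Rule 1 (intervocalic spirantization): /k/ is a stop between vowels /e/ and /a/, so it spirantizes to the fricative [x]. /k/ is a stop between vowels /a/ and /a/, so it spirantizes to the fricative [x]. /t/ is a stop between vowels /a/ and /u/, so it spirantizes to the fricative [s]. /fupnekaskagakatu/ → fupnexaskagaxasu.
Rule 2 (nasal place assimilation): no segment meets the environment; /fupnexaskagaxasu/ is unchanged.
Rule 3 (intervocalic voicing): /s/ is a voiceless obstruent between vowels /a/ and /u/, so it voices to [z]. /fupnexaskagaxasu/ → fupnexaskagaxazu.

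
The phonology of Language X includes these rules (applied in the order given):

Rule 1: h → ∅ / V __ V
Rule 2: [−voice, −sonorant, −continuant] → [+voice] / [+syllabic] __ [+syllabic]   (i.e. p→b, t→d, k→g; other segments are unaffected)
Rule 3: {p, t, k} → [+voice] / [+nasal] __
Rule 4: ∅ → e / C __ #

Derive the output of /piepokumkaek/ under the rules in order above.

Rule 1 (intervocalic h-deletion): no segment meets the environment; /piepokumkaek/ is unchanged.
Rule 2 (intervocalic voicing): /p/ is a voiceless stop between vowels /e/ and /o/, so it voices to [b]. /k/ is a voiceless stop between vowels /o/ and /u/, so it voices to [g]. /piepokumkaek/ → piebogumkaek.
Rule 3 (post-nasal voicing): /k/ is a voiceless stop immediately after the nasal /m/, so it voices to [g]. /piebogumkaek/ → piebogumgaek.
Rule 4 (final e-epenthesis): the form ends in the consonant /k/, so [e] is inserted word-finally. /piebogumgaek/ → piebogumgaeke.

piebogumgaeke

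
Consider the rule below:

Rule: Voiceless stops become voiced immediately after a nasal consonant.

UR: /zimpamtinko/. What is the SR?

/p/ is a voiceless stop immediately after the nasal /m/, so it voices to [b].
/t/ is a voiceless stop immediately after the nasal /m/, so it voices to [d].
/k/ is a voiceless stop immediately after the nasal /n/, so it voices to [g].
Surface form: [zimbamdingo].

zimbamdingo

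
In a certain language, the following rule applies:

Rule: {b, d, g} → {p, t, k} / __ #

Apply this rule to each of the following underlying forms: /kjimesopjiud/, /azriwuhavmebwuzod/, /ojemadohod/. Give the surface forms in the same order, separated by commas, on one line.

kjimesopjiut, azriwuhavmebwuzot, ojemadohot

/kjimesopjiud/: /d/ is a voiced stop in word-final position, so it devoices to [t]. → [kjimesopjiut].
/azriwuhavmebwuzod/: /d/ is a voiced stop in word-final position, so it devoices to [t]. → [azriwuhavmebwuzot].
/ojemadohod/: /d/ is a voiced stop in word-final position, so it devoices to [t]. → [ojemadohot].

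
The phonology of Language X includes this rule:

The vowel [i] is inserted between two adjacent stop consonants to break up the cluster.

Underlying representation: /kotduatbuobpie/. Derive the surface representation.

kotiduatibuobipie

/t/ and /d/ form a stop–stop cluster, so [i] is inserted between them.
/t/ and /b/ form a stop–stop cluster, so [i] is inserted between them.
/b/ and /p/ form a stop–stop cluster, so [i] is inserted between them.
Surface form: [kotiduatibuobipie].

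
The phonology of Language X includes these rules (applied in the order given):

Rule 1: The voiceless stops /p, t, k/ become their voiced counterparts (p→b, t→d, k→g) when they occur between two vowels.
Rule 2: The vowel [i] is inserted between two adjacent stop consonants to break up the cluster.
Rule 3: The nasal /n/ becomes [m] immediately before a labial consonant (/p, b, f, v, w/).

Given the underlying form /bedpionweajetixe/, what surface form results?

Rule 1 (intervocalic voicing): /t/ is a voiceless stop between vowels /e/ and /i/, so it voices to [d]. /bedpionweajetixe/ → bedpionweajedixe.
Rule 2 (stop-cluster i-epenthesis): /d/ and /p/ form a stop–stop cluster, so [i] is inserted between them. /bedpionweajedixe/ → bedipionweajedixe.
Rule 3 (nasal place assimilation): /n/ precedes the labial consonant /w/, so it assimilates in place to [m]. /bedipionweajedixe/ → bedipiomweajedixe.

bedipiomweajedixe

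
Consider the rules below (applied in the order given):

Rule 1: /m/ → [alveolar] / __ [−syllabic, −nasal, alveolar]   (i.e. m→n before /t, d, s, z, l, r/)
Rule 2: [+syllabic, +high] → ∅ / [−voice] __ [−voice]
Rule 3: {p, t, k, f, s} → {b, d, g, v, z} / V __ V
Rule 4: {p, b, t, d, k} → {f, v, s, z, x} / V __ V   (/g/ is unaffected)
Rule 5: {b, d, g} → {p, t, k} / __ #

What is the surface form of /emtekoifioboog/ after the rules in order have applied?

Rule 1 (nasal place assimilation): /m/ precedes the alveolar consonant /t/, so it assimilates in place to [n]. /emtekoifioboog/ → entekoifioboog.
Rule 2 (high vowel syncope): no segment meets the environment; /entekoifioboog/ is unchanged.
Rule 3 (intervocalic voicing): /k/ is a voiceless obstruent between vowels /e/ and /o/, so it voices to [g]. /f/ is a voiceless obstruent between vowels /i/ and /i/, so it voices to [v]. /entekoifioboog/ → entegoivioboog.
Rule 4 (intervocalic spirantization): /b/ is a stop between vowels /o/ and /o/, so it spirantizes to the fricative [v]. /entegoivioboog/ → entegoiviovoog.
Rule 5 (final devoicing): /g/ is a voiced stop in word-final position, so it devoices to [k]. /entegoiviovoog/ → entegoiviovook.

entegoiviovook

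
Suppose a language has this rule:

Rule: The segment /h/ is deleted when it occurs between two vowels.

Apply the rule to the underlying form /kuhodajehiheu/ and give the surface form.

/h/ occurs between vowels /u/ and /o/, so it deletes.
/h/ occurs between vowels /e/ and /i/, so it deletes.
/h/ occurs between vowels /i/ and /e/, so it deletes.
Surface form: [kuodajeieu].

kuodajeieu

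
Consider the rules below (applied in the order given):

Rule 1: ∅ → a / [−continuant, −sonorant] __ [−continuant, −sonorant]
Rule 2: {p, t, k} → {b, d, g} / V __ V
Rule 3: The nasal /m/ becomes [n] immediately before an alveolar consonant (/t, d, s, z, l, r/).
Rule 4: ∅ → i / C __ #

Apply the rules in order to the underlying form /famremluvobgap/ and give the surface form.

Rule 1 (stop-cluster a-epenthesis): /b/ and /g/ form a stop–stop cluster, so [a] is inserted between them. /famremluvobgap/ → famremluvobagap.
Rule 2 (intervocalic voicing): no segment meets the environment; /famremluvobagap/ is unchanged.
Rule 3 (nasal place assimilation): /m/ precedes the alveolar consonant /r/, so it assimilates in place to [n]. /m/ precedes the alveolar consonant /l/, so it assimilates in place to [n]. /famremluvobagap/ → fanrenluvobagap.
Rule 4 (final i-epenthesis): the form ends in the consonant /p/, so [i] is inserted word-finally. /fanrenluvobagap/ → fanrenluvobagapi.

fanrenluvobagapi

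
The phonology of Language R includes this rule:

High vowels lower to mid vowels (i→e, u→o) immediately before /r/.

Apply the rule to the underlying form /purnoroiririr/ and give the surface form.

pornoroererer

/u/ is a high vowel immediately before /r/, so it lowers to [o].
/i/ is a high vowel immediately before /r/, so it lowers to [e].
/i/ is a high vowel immediately before /r/, so it lowers to [e].
/i/ is a high vowel immediately before /r/, so it lowers to [e].
Surface form: [pornoroererer].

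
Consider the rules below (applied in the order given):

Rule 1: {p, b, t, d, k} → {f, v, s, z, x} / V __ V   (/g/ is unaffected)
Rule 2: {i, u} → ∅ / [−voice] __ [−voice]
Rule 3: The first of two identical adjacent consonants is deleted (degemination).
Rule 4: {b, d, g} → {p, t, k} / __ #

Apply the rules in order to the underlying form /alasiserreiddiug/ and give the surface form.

alasereidiuk

Rule 1 (intervocalic spirantization): no segment meets the environment; /alasiserreiddiug/ is unchanged.
Rule 2 (high vowel syncope): /i/ is a high vowel flanked by voiceless consonants /s/ and /s/, so it deletes. /alasiserreiddiug/ → alasserreiddiug.
Rule 3 (degemination): /ss/ is a geminate; the first /s/ deletes. /rr/ is a geminate; the first /r/ deletes. /dd/ is a geminate; the first /d/ deletes. /alasserreiddiug/ → alasereidiug.
Rule 4 (final devoicing): /g/ is a voiced stop in word-final position, so it devoices to [k]. /alasereidiug/ → alasereidiuk.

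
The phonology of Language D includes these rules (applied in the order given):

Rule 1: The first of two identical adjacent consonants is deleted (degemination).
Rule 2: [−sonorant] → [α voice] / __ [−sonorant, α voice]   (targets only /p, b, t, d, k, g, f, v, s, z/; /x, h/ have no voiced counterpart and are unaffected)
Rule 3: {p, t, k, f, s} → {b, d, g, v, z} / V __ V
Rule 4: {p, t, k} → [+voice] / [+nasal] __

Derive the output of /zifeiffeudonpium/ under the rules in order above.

ziveiveudonbium

Rule 1 (degemination): /ff/ is a geminate; the first /f/ deletes. /zifeiffeudonpium/ → zifeifeudonpium.
Rule 2 (regressive voicing assimilation): no segment meets the environment; /zifeifeudonpium/ is unchanged.
Rule 3 (intervocalic voicing): /f/ is a voiceless obstruent between vowels /i/ and /e/, so it voices to [v]. /f/ is a voiceless obstruent between vowels /i/ and /e/, so it voices to [v]. /zifeifeudonpium/ → ziveiveudonpium.
Rule 4 (post-nasal voicing): /p/ is a voiceless stop immediately after the nasal /n/, so it voices to [b]. /ziveiveudonpium/ → ziveiveudonbium.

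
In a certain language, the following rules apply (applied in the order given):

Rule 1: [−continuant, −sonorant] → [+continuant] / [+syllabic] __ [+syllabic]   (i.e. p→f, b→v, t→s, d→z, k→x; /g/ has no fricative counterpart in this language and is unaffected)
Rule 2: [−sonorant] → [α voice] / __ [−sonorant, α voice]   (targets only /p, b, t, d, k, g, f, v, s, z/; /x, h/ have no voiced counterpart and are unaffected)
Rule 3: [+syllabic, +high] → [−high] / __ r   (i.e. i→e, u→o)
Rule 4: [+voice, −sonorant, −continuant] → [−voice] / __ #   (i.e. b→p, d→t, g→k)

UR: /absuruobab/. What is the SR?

Rule 1 (intervocalic spirantization): /b/ is a stop between vowels /o/ and /a/, so it spirantizes to the fricative [v]. /absuruobab/ → absuruovab.
Rule 2 (regressive voicing assimilation): /b/ precedes the voiceless obstruent /s/, so it devoices to [p] by assimilation. /absuruovab/ → apsuruovab.
Rule 3 (pre-rhotic lowering): /u/ is a high vowel immediately before /r/, so it lowers to [o]. /apsuruovab/ → apsoruovab.
Rule 4 (final devoicing): /b/ is a voiced stop in word-final position, so it devoices to [p]. /apsoruovab/ → apsoruovap.

apsoruovap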